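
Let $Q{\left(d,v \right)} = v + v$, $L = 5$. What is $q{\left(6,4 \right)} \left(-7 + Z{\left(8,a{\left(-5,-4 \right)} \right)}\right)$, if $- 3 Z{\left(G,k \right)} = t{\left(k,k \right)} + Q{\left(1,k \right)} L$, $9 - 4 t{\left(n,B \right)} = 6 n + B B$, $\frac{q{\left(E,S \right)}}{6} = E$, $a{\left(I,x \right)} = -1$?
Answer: $-174$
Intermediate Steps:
$q{\left(E,S \right)} = 6 E$
$t{\left(n,B \right)} = \frac{9}{4} - \frac{3 n}{2} - \frac{B^{2}}{4}$ ($t{\left(n,B \right)} = \frac{9}{4} - \frac{6 n + B B}{4} = \frac{9}{4} - \frac{6 n + B^{2}}{4} = \frac{9}{4} - \frac{B^{2} + 6 n}{4} = \frac{9}{4} - \left(\frac{B^{2}}{4} + \frac{3 n}{2}\right) = \frac{9}{4} - \frac{3 n}{2} - \frac{B^{2}}{4}$)
$Q{\left(d,v \right)} = 2 v$
$Z{\left(G,k \right)} = - \frac{3}{4} - \frac{17 k}{6} + \frac{k^{2}}{12}$ ($Z{\left(G,k \right)} = - \frac{\left(\frac{9}{4} - \frac{3 k}{2} - \frac{k^{2}}{4}\right) + 2 k 5}{3} = - \frac{\left(\frac{9}{4} - \frac{3 k}{2} - \frac{k^{2}}{4}\right) + 10 k}{3} = - \frac{\frac{9}{4} - \frac{k^{2}}{4} + \frac{17 k}{2}}{3} = - \frac{3}{4} - \frac{17 k}{6} + \frac{k^{2}}{12}$)
$q{\left(6,4 \right)} \left(-7 + Z{\left(8,a{\left(-5,-4 \right)} \right)}\right) = 6 \cdot 6 \left(-7 - \left(- \frac{25}{12} - \frac{1}{12}\right)\right) = 36 \left(-7 + \left(- \frac{3}{4} + \frac{17}{6} + \frac{1}{12} \cdot 1\right)\right) = 36 \left(-7 + \left(- \frac{3}{4} + \frac{17}{6} + \frac{1}{12}\right)\right) = 36 \left(-7 + \frac{13}{6}\right) = 36 \left(- \frac{29}{6}\right) = -174$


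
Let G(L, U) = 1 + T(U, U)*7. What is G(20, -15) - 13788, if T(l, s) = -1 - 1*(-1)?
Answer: -13787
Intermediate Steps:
T(l, s) = 0 (T(l, s) = -1 + 1 = 0)
G(L, U) = 1 (G(L, U) = 1 + 0*7 = 1 + 0 = 1)
G(20, -15) - 13788 = 1 - 13788 = -13787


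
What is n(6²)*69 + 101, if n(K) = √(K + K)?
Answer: 101 + 414*√2 ≈ 686.48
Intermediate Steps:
n(K) = √2*√K (n(K) = √(2*K) = √2*√K)
n(6²)*69 + 101 = (√2*√(6²))*69 + 101 = (√2*√36)*69 + 101 = (√2*6)*69 + 101 = (6*√2)*69 + 101 = 414*√2 + 101 = 101 + 414*√2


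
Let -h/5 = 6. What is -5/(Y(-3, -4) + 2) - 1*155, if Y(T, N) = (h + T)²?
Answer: -169110/1091 ≈ -155.00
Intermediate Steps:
h = -30 (h = -5*6 = -30)
Y(T, N) = (-30 + T)²
-5/(Y(-3, -4) + 2) - 1*155 = -5/((-30 - 3)² + 2) - 1*155 = -5/((-33)² + 2) - 155 = -5/(1089 + 2) - 155 = -5/1091 - 155 = -169110/1091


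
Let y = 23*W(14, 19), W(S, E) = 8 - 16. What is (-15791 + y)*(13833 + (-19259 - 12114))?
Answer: 280201500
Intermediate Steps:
W(S, E) = -8
y = -184 (y = 23*(-8) = -184)
(-15791 + y)*(13833 + (-19259 - 12114)) = (-15791 - 184)*(13833 + (-19259 - 12114)) = -15975*(13833 - 31373) = -15975*(-17540) = 280201500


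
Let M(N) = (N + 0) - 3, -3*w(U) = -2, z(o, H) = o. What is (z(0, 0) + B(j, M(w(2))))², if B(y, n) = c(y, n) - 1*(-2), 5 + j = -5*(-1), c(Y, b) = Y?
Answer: 4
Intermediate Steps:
w(U) = ⅔ (w(U) = -⅓*(-2) = ⅔)
M(N) = -3 + N (M(N) = N - 3 = -3 + N)
j = 0 (j = -5 - 5*(-1) = -5 + 5 = 0)
B(y, n) = 2 + y (B(y, n) = y - 1*(-2) = y + 2 = 2 + y)
(z(0, 0) + B(j, M(w(2))))² = (0 + (2 + 0))² = (0 + 2)² = 2² = 4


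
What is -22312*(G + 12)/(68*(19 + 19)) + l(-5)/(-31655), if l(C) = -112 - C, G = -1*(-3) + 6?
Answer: -1853967134/10224565 ≈ -181.32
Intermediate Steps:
G = 9 (G = 3 + 6 = 9)
-22312*(G + 12)/(68*(19 + 19)) + l(-5)/(-31655) = -22312*(9 + 12)/(68*(19 + 19)) + (-112 - 1*(-5))/(-31655) = -22312/(((38/21)*(-2))*(-34)) + (-112 + 5)*(-1/31655) = -22312/(((38*(1/21))*(-2))*(-34)) - 107*(-1/31655) = -22312/(((38/21)*(-2))*(-34)) + 107/31655 = -22312/((-76/21*(-34))) + 107/31655 = -22312/2584/21 + 107/31655 = -22312*21/2584 + 107/31655 = -58569/323 + 107/31655 = -1853967134/10224565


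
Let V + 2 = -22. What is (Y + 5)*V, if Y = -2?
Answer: -72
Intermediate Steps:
V = -24 (V = -2 - 22 = -24)
(Y + 5)*V = (-2 + 5)*(-24) = 3*(-24) = -72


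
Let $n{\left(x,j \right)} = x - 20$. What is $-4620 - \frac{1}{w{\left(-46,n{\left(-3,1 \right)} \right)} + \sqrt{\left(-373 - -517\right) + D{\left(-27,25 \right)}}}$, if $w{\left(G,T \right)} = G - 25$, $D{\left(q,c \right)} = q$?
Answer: $- \frac{22748809}{4924} + \frac{3 \sqrt{13}}{4924} \approx -4620.0$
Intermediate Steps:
$n{\left(x,j \right)} = -20 + x$ ($n{\left(x,j \right)} = x - 20 = -20 + x$)
$w{\left(G,T \right)} = -25 + G$
$-4620 - \frac{1}{w{\left(-46,n{\left(-3,1 \right)} \right)} + \sqrt{\left(-373 - -517\right) + D{\left(-27,25 \right)}}} = -4620 - \frac{1}{\left(-25 - 46\right) + \sqrt{\left(-373 - -517\right) - 27}} = -4620 - \frac{1}{-71 + \sqrt{\left(-373 + 517\right) - 27}} = -4620 - \frac{1}{-71 + \sqrt{144 - 27}} = -4620 - \frac{1}{-71 + \sqrt{117}} = -4620 - \frac{1}{-71 + 3 \sqrt{13}}$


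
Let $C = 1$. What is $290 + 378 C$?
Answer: $668$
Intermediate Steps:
$290 + 378 C = 290 + 378 \cdot 1 = 290 + 378 = 668$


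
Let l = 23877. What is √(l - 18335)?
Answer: √5542 ≈ 74.445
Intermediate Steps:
√(l - 18335) = √(23877 - 18335) = √5542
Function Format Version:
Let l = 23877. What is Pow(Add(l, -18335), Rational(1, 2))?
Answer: Pow(5542, Rational(1, 2)) ≈ 74.445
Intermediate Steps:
Pow(Add(l, -18335), Rational(1, 2)) = Pow(Add(23877, -18335), Rational(1, 2)) = Pow(5542, Rational(1, 2))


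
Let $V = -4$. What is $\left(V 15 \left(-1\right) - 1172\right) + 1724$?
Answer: $612$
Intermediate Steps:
$\left(V 15 \left(-1\right) - 1172\right) + 1724 = \left(\left(-4\right) 15 \left(-1\right) - 1172\right) + 1724 = \left(\left(-60\right) \left(-1\right) - 1172\right) + 1724 = \left(60 - 1172\right) + 1724 = -1112 + 1724 = 612$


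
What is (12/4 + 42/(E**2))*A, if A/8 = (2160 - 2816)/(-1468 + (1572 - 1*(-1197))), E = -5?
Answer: -614016/32525 ≈ -18.878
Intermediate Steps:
A = -5248/1301 (A = 8*((2160 - 2816)/(-1468 + (1572 - 1*(-1197)))) = 8*(-656/(-1468 + (1572 + 1197))) = 8*(-656/(-1468 + 2769)) = 8*(-656/1301) = -5248/1301 ≈ -4.0338)
(12/4 + 42/(E**2))*A = (12/4 + 42/((-5)**2))*(-5248/1301) = (12*(1/4) + 42/25)*(-5248/1301) = (3 + 42*(1/25))*(-5248/1301) = (3 + 42/25)*(-5248/1301) = (117/25)*(-5248/1301) = -614016/32525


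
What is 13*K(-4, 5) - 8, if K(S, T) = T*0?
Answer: -8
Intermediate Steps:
K(S, T) = 0
13*K(-4, 5) - 8 = 13*0 - 8 = 0 - 8 = -8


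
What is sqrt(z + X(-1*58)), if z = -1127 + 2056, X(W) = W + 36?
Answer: sqrt(907) ≈ 30.116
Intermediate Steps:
X(W) = 36 + W
z = 929
sqrt(z + X(-1*58)) = sqrt(929 + (36 - 1*58)) = sqrt(929 + (36 - 58)) = sqrt(929 - 22) = sqrt(907)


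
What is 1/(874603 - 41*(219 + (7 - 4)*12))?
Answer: 1/864148 ≈ 1.1572e-6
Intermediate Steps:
1/(874603 - 41*(219 + (7 - 4)*12)) = 1/(874603 - 41*(219 + 3*12)) = 1/(874603 - 41*(219 + 36)) = 1/(874603 - 41*255) = 1/(874603 - 10455) = 1/864148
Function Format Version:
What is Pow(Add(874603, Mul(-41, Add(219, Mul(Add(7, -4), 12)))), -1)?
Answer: Rational(1, 864148) ≈ 1.1572e-6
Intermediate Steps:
Pow(Add(874603, Mul(-41, Add(219, Mul(Add(7, -4), 12)))), -1) = Pow(Add(874603, Mul(-41, Add(219, Mul(3, 12)))), -1) = Pow(Add(874603, Mul(-41, Add(219, 36))), -1) = Pow(Add(874603, Mul(-41, 255)), -1) = Pow(Add(874603, -10455), -1) = Pow(864148, -1) = Rational(1, 864148)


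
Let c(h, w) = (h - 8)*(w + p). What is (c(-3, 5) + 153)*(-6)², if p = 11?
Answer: -828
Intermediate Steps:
c(h, w) = (-8 + h)*(11 + w) (c(h, w) = (h - 8)*(w + 11) = (-8 + h)*(11 + w))
(c(-3, 5) + 153)*(-6)² = ((-88 - 8*5 + 11*(-3) - 3*5) + 153)*(-6)² = ((-88 - 40 - 33 - 15) + 153)*36 = (-176 + 153)*36 = -23*36 = -828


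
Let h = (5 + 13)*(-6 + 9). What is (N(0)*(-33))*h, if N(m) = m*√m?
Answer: 0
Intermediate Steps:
N(m) = m^(3/2)
h = 54 (h = 18*3 = 54)
(N(0)*(-33))*h = (0^(3/2)*(-33))*54 = (0*(-33))*54 = 0*54 = 0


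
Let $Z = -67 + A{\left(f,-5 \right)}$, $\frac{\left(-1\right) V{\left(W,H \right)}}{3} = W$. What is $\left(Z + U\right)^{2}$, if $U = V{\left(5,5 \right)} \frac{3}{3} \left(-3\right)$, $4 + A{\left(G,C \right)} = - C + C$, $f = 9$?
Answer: $676$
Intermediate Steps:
$V{\left(W,H \right)} = - 3 W$
$A{\left(G,C \right)} = -4$ ($A{\left(G,C \right)} = -4 + \left(- C + C\right) = -4 + 0 = -4$)
$Z = -71$ ($Z = -67 - 4 = -71$)
$U = 45$ ($U = \left(-3\right) 5 \cdot \frac{3}{3} \left(-3\right) = - 15 \cdot 3 \cdot \frac{1}{3} \left(-3\right) = \left(-15\right) 1 \left(-3\right) = \left(-15\right) \left(-3\right) = 45$)
$\left(Z + U\right)^{2} = \left(-71 + 45\right)^{2} = \left(-26\right)^{2} = 676$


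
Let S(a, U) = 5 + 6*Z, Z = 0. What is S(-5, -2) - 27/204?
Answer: 331/68 ≈ 4.8676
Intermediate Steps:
S(a, U) = 5 (S(a, U) = 5 + 6*0 = 5 + 0 = 5)
S(-5, -2) - 27/204 = 5 - 27/204 = 5 - 27*1/204 = 5 - 9/68 = 331/68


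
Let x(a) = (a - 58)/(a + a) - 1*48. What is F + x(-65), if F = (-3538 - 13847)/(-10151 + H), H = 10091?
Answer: 63101/260 ≈ 242.70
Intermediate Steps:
F = 1159/4 (F = (-3538 - 13847)/(-10151 + 10091) = -17385/(-60) = -17385*(-1/60) = 1159/4 ≈ 289.75)
x(a) = -48 + (-58 + a)/(2*a) (x(a) = (-58 + a)/((2*a)) - 48 = (-58 + a)*(1/(2*a)) - 48 = (-58 + a)/(2*a) - 48 = -48 + (-58 + a)/(2*a))
F + x(-65) = 1159/4 + (-95/2 - 29/(-65)) = 1159/4 + (-95/2 - 29*(-1/65)) = 1159/4 + (-95/2 + 29/65) = 1159/4 - 6117/130 = 63101/260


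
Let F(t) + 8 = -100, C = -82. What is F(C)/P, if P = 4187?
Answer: -108/4187 ≈ -0.025794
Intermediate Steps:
F(t) = -108 (F(t) = -8 - 100 = -108)
F(C)/P = -108/4187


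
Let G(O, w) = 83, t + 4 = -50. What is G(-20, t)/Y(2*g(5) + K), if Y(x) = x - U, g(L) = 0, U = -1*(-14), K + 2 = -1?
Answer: -83/17 ≈ -4.8824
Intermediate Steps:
t = -54 (t = -4 - 50 = -54)
K = -3 (K = -2 - 1 = -3)
U = 14
Y(x) = -14 + x (Y(x) = x - 1*14 = x - 14 = -14 + x)
G(-20, t)/Y(2*g(5) + K) = 83/(-14 + (2*0 - 3)) = 83/(-14 + (0 - 3)) = 83/(-14 - 3) = 83/(-17) = 83*(-1/17) = -83/17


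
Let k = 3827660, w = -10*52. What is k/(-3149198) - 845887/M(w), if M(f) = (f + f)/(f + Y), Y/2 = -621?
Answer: -90264139493181/62983960 ≈ -1.4331e+6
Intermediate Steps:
w = -520
Y = -1242 (Y = 2*(-621) = -1242)
M(f) = 2*f/(-1242 + f) (M(f) = (f + f)/(f - 1242) = (2*f)/(-1242 + f) = 2*f/(-1242 + f))
k/(-3149198) - 845887/M(w) = 3827660/(-3149198) - 845887/(2*(-520)/(-1242 - 520)) = 3827660*(-1/3149198) - 845887/(2*(-520)/(-1762)) = -1913830/1574599 - 845887/(2*(-520)*(-1/1762)) = -1913830/1574599 - 845887/520/881 = -1913830/1574599 - 845887*881/520 = -1913830/1574599 - 745226447/520 = -90264139493181/62983960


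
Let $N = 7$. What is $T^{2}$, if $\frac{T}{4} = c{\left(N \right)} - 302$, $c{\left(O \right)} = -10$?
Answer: $1557504$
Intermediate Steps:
$T = -1248$ ($T = 4 \left(-10 - 302\right) = 4 \left(-312\right) = -1248$)
$T^{2} = \left(-1248\right)^{2} = 1557504$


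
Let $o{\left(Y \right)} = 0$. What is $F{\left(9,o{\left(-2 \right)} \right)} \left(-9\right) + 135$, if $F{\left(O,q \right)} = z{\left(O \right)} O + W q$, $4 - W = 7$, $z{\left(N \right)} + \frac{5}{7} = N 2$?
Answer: $- \frac{8856}{7} \approx -1265.1$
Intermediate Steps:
$z{\left(N \right)} = - \frac{5}{7} + 2 N$ ($z{\left(N \right)} = - \frac{5}{7} + N 2 = - \frac{5}{7} + 2 N$)
$W = -3$ ($W = 4 - 7 = -3$)
$F{\left(O,q \right)} = - 3 q + O \left(- \frac{5}{7} + 2 O\right)$ ($F{\left(O,q \right)} = \left(- \frac{5}{7} + 2 O\right) O - 3 q = O \left(- \frac{5}{7} + 2 O\right) - 3 q = - 3 q + O \left(- \frac{5}{7} + 2 O\right)$)
$F{\left(9,o{\left(-2 \right)} \right)} \left(-9\right) + 135 = \left(\left(-3\right) 0 + \frac{1}{7} \cdot 9 \left(-5 + 14 \cdot 9\right)\right) \left(-9\right) + 135 = \left(0 + \frac{1}{7} \cdot 9 \left(-5 + 126\right)\right) \left(-9\right) + 135 = \left(0 + \frac{1}{7} \cdot 9 \cdot 121\right) \left(-9\right) + 135 = \left(0 + \frac{1089}{7}\right) \left(-9\right) + 135 = \frac{1089}{7} \left(-9\right) + 135 = - \frac{9801}{7} + 135 = - \frac{8856}{7}$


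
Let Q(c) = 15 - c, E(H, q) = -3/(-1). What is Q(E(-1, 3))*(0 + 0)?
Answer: 0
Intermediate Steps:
E(H, q) = 3 (E(H, q) = -3*(-1) = 3)
Q(E(-1, 3))*(0 + 0) = (15 - 1*3)*(0 + 0) = (15 - 3)*0 = 12*0 = 0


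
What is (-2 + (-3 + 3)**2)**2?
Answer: 4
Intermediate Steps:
(-2 + (-3 + 3)**2)**2 = (-2 + 0**2)**2 = (-2 + 0)**2 = (-2)**2 = 4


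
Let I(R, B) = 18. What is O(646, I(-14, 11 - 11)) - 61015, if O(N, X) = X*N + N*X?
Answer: -37759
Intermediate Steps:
O(N, X) = 2*N*X (O(N, X) = N*X + N*X = 2*N*X)
O(646, I(-14, 11 - 11)) - 61015 = 2*646*18 - 61015 = 23256 - 61015 = -37759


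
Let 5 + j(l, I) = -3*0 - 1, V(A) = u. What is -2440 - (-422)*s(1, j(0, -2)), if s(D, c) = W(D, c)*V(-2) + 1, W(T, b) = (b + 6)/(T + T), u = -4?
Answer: -2018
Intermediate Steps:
V(A) = -4
W(T, b) = (6 + b)/(2*T) (W(T, b) = (6 + b)/((2*T)) = (6 + b)*(1/(2*T)) = (6 + b)/(2*T))
j(l, I) = -6 (j(l, I) = -5 + (-3*0 - 1) = -5 + (0 - 1) = -5 - 1 = -6)
s(D, c) = 1 - 2*(6 + c)/D (s(D, c) = ((6 + c)/(2*D))*(-4) + 1 = -2*(6 + c)/D + 1 = 1 - 2*(6 + c)/D)
-2440 - (-422)*s(1, j(0, -2)) = -2440 - (-422)*(-12 + 1 - 2*(-6))/1 = -2440 - (-422)*1*(-12 + 1 + 12) = -2440 - (-422)*1*1 = -2440 - (-422) = -2440 - 1*(-422) = -2440 + 422 = -2018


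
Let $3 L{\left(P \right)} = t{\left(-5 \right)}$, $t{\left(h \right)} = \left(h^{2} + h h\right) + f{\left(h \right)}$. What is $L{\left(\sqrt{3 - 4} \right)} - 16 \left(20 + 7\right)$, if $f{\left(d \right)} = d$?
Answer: $-417$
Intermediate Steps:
$t{\left(h \right)} = h + 2 h^{2}$ ($t{\left(h \right)} = \left(h^{2} + h h\right) + h = \left(h^{2} + h^{2}\right) + h = 2 h^{2} + h = h + 2 h^{2}$)
$L{\left(P \right)} = 15$ ($L{\left(P \right)} = \frac{\left(-5\right) \left(1 + 2 \left(-5\right)\right)}{3} = \frac{\left(-5\right) \left(1 - 10\right)}{3} = \frac{\left(-5\right) \left(-9\right)}{3} = \frac{1}{3} \cdot 45 = 15$)
$L{\left(\sqrt{3 - 4} \right)} - 16 \left(20 + 7\right) = 15 - 16 \left(20 + 7\right) = 15 - 432 = -417$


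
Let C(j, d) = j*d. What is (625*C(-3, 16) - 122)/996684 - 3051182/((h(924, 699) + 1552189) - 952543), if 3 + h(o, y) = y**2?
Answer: -64038424297/22596570477 ≈ -2.8340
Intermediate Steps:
h(o, y) = -3 + y**2
C(j, d) = d*j
(625*C(-3, 16) - 122)/996684 - 3051182/((h(924, 699) + 1552189) - 952543) = (625*(16*(-3)) - 122)/996684 - 3051182/(((-3 + 699**2) + 1552189) - 952543) = (625*(-48) - 122)*(1/996684) - 3051182/(((-3 + 488601) + 1552189) - 952543) = (-30000 - 122)*(1/996684) - 3051182/((488598 + 1552189) - 952543) = -30122*1/996684 - 3051182/(2040787 - 952543) = -15061/498342 - 3051182/1088244 = -15061/498342 - 3051182*1/1088244 = -15061/498342 - 1525591/544122 = -64038424297/22596570477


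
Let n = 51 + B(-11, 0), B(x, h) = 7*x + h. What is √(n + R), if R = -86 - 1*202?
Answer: I*√314 ≈ 17.72*I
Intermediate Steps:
B(x, h) = h + 7*x
R = -288 (R = -86 - 202 = -288)
n = -26 (n = 51 + (0 + 7*(-11)) = 51 + (0 - 77) = 51 - 77 = -26)
√(n + R) = √(-26 - 288) = √(-314) = I*√314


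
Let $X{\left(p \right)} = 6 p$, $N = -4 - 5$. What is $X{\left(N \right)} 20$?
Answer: $-1080$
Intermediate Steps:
$N = -9$
$X{\left(N \right)} 20 = 6 \left(-9\right) 20 = \left(-54\right) 20 = -1080$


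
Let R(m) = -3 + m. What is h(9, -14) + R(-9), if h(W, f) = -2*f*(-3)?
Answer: -96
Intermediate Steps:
h(W, f) = 6*f
h(9, -14) + R(-9) = 6*(-14) + (-3 - 9) = -84 - 12 = -96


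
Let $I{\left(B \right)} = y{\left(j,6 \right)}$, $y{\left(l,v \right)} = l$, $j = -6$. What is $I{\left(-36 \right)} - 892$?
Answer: $-898$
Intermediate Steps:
$I{\left(B \right)} = -6$
$I{\left(-36 \right)} - 892 = -6 - 892 = -898$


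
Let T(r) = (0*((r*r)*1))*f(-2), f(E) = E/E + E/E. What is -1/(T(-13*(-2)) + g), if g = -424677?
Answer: 1/424677 ≈ 2.3547e-6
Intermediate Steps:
f(E) = 2 (f(E) = 1 + 1 = 2)
T(r) = 0 (T(r) = (0*((r*r)*1))*2 = (0*(r**2*1))*2 = (0*r**2)*2 = 0*2 = 0)
-1/(T(-13*(-2)) + g) = -1/(0 - 424677) = -1/(-424677) = -1*(-1/424677) = 1/424677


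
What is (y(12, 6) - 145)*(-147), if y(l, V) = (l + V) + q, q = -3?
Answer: 19110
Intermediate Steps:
y(l, V) = -3 + V + l (y(l, V) = (l + V) - 3 = (V + l) - 3 = -3 + V + l)
(y(12, 6) - 145)*(-147) = ((-3 + 6 + 12) - 145)*(-147) = (15 - 145)*(-147) = -130*(-147) = 19110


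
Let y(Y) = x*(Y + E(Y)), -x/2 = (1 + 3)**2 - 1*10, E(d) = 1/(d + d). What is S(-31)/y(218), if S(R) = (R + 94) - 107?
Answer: 4796/285147 ≈ 0.016819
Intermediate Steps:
E(d) = 1/(2*d)
S(R) = -13 + R (S(R) = (94 + R) - 107 = -13 + R)
x = -12 (x = -2*((1 + 3)**2 - 1*10) = -2*(4**2 - 10) = -2*(16 - 10) = -2*6 = -12)
y(Y) = -12*Y - 6/Y (y(Y) = -12*(Y + 1/(2*Y)) = -12*Y - 6/Y)
S(-31)/y(218) = (-13 - 31)/(-12*218 - 6/218) = -44/(-2616 - 6*1/218) = -44/(-2616 - 3/109) = -44/(-285147/109) = -44*(-109/285147) = 4796/285147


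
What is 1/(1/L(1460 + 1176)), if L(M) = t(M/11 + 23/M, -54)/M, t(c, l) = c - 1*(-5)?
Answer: 7093729/76433456 ≈ 0.092809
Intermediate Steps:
t(c, l) = 5 + c (t(c, l) = c + 5 = 5 + c)
L(M) = (5 + 23/M + M/11)/M (L(M) = (5 + (M/11 + 23/M))/M = (5 + (23/M + M/11))/M = (5 + 23/M + M/11)/M)
1/(1/L(1460 + 1176)) = 1/(1/(1/11 + 5/(1460 + 1176) + 23/(1460 + 1176)²)) = 1/(1/(1/11 + 5/2636 + 23/2636²)) = 1/(1/(1/11 + 5*(1/2636) + 23*(1/6948496))) = 1/(1/(1/11 + 5/2636 + 23/6948496)) = 1/(1/(7093729/76433456)) = 1/(76433456/7093729) = 7093729/76433456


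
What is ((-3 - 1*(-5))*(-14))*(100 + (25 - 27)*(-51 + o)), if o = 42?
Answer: -3304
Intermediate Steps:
((-3 - 1*(-5))*(-14))*(100 + (25 - 27)*(-51 + o)) = ((-3 - 1*(-5))*(-14))*(100 + (25 - 27)*(-51 + 42)) = ((-3 + 5)*(-14))*(100 - 2*(-9)) = (2*(-14))*(100 + 18) = -28*118 = -3304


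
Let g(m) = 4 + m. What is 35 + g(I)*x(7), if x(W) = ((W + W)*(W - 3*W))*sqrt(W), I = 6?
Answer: 35 - 1960*sqrt(7) ≈ -5150.7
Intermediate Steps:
x(W) = -4*W**(5/2) (x(W) = ((2*W)*(-2*W))*sqrt(W) = (-4*W**2)*sqrt(W) = -4*W**(5/2))
35 + g(I)*x(7) = 35 + (4 + 6)*(-196*sqrt(7)) = 35 + 10*(-196*sqrt(7)) = 35 - 1960*sqrt(7)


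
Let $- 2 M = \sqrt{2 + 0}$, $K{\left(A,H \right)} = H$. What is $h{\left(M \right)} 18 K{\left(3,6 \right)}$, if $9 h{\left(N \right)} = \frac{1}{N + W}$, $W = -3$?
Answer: $- \frac{72}{17} + \frac{12 \sqrt{2}}{17} \approx -3.237$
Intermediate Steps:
$M = - \frac{\sqrt{2}}{2}$ ($M = - \frac{\sqrt{2 + 0}}{2} = - \frac{\sqrt{2}}{2} \approx -0.70711$)
$h{\left(N \right)} = \frac{1}{9 \left(-3 + N\right)}$ ($h{\left(N \right)} = \frac{1}{9 \left(N - 3\right)} = \frac{1}{9 \left(-3 + N\right)}$)
$h{\left(M \right)} 18 K{\left(3,6 \right)} = \frac{1}{9 \left(-3 - \frac{\sqrt{2}}{2}\right)} 18 \cdot 6 = \frac{2}{-3 - \frac{\sqrt{2}}{2}} \cdot 6 = \frac{12}{-3 - \frac{\sqrt{2}}{2}}$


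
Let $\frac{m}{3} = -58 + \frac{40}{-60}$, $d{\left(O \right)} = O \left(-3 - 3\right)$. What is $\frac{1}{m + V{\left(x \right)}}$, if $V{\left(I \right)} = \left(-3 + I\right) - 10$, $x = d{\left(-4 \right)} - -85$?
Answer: $- \frac{1}{80} \approx -0.0125$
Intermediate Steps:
$d{\left(O \right)} = - 6 O$ ($d{\left(O \right)} = O \left(-6\right) = - 6 O$)
$m = -176$ ($m = 3 \left(-58 + \frac{40}{-60}\right) = 3 \left(-58 + 40 \left(- \frac{1}{60}\right)\right) = 3 \left(-58 - \frac{2}{3}\right) = 3 \left(- \frac{176}{3}\right) = -176$)
$x = 109$ ($x = \left(-6\right) \left(-4\right) - -85 = 24 + 85 = 109$)
$V{\left(I \right)} = -13 + I$
$\frac{1}{m + V{\left(x \right)}} = \frac{1}{-176 + \left(-13 + 109\right)} = \frac{1}{-176 + 96} = \frac{1}{-80} = - \frac{1}{80}$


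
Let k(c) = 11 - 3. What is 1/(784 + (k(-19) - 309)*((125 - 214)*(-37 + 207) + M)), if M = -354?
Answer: 1/4661468 ≈ 2.1452e-7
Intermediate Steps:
k(c) = 8
1/(784 + (k(-19) - 309)*((125 - 214)*(-37 + 207) + M)) = 1/(784 + (8 - 309)*((125 - 214)*(-37 + 207) - 354)) = 1/(784 - 301*(-89*170 - 354)) = 1/(784 - 301*(-15130 - 354)) = 1/(784 - 301*(-15484)) = 1/(784 + 4660684) = 1/4661468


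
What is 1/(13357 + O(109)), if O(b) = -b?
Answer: 1/13248 ≈ 7.5483e-5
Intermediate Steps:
1/(13357 + O(109)) = 1/(13357 - 1*109) = 1/(13357 - 109) = 1/13248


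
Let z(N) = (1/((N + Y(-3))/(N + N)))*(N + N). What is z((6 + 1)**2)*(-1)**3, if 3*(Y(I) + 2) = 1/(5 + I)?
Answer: -57624/283 ≈ -203.62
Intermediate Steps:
Y(I) = -2 + 1/(3*(5 + I))
z(N) = 4*N**2/(-11/6 + N) (z(N) = (1/((N + (-29 - 6*(-3))/(3*(5 - 3)))/(N + N)))*(N + N) = (1/((N + (1/3)*(-29 + 18)/2)/((2*N))))*(2*N) = (1/((N + (1/3)*(1/2)*(-11))*(1/(2*N))))*(2*N) = (1/((N - 11/6)*(1/(2*N))))*(2*N) = (1/((-11/6 + N)*(1/(2*N))))*(2*N) = (1/((-11/6 + N)/(2*N)))*(2*N) = (1*(2*N/(-11/6 + N)))*(2*N) = (2*N/(-11/6 + N))*(2*N) = 4*N**2/(-11/6 + N))
z((6 + 1)**2)*(-1)**3 = (24*((6 + 1)**2)**2/(-11 + 6*(6 + 1)**2))*(-1)**3 = (24*(7**2)**2/(-11 + 6*7**2))*(-1) = (24*49**2/(-11 + 6*49))*(-1) = (24*2401/(-11 + 294))*(-1) = (24*2401/283)*(-1) = (24*2401*(1/283))*(-1) = (57624/283)*(-1) = -57624/283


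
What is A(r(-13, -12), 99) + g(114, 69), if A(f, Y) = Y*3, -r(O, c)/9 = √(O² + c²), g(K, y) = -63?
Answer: 234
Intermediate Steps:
r(O, c) = -9*√(O² + c²)
A(f, Y) = 3*Y
A(r(-13, -12), 99) + g(114, 69) = 3*99 - 63 = 297 - 63 = 234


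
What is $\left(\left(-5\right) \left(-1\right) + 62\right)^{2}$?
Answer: $4489$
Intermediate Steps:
$\left(\left(-5\right) \left(-1\right) + 62\right)^{2} = \left(5 + 62\right)^{2} = 67^{2} = 4489$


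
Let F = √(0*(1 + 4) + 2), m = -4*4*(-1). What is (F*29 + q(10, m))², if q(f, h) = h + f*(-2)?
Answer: 1698 - 232*√2 ≈ 1369.9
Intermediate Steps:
m = 16 (m = -16*(-1) = 16)
F = √2 (F = √(0*5 + 2) = √(0 + 2) = √2 ≈ 1.4142)
q(f, h) = h - 2*f
(F*29 + q(10, m))² = (√2*29 + (16 - 2*10))² = (29*√2 + (16 - 20))² = (29*√2 - 4)² = (-4 + 29*√2)²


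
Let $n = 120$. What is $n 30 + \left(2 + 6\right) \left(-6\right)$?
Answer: $3552$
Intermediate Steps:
$n 30 + \left(2 + 6\right) \left(-6\right) = 120 \cdot 30 + \left(2 + 6\right) \left(-6\right) = 3600 + 8 \left(-6\right) = 3600 - 48 = 3552$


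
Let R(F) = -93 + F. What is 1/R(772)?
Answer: 1/679 ≈ 0.0014728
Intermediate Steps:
1/R(772) = 1/(-93 + 772) = 1/679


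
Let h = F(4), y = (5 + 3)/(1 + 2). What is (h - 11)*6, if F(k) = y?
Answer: -50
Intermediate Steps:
y = 8/3 ≈ 2.6667
F(k) = 8/3
h = 8/3 ≈ 2.6667
(h - 11)*6 = (8/3 - 11)*6 = -25/3*6 = -50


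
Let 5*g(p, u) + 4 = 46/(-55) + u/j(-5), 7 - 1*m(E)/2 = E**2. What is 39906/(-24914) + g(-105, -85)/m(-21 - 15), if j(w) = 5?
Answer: -14130718493/8831390150 ≈ -1.6001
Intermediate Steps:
m(E) = 14 - 2*E**2
g(p, u) = -266/275 + u/25 (g(p, u) = -4/5 + (46/(-55) + u/5)/5 = -4/5 + (46*(-1/55) + u*(1/5))/5 = -4/5 + (-46/55 + u/5)/5 = -4/5 + (-46/275 + u/25) = -266/275 + u/25)
39906/(-24914) + g(-105, -85)/m(-21 - 15) = 39906/(-24914) + (-266/275 + (1/25)*(-85))/(14 - 2*(-21 - 15)**2) = 39906*(-1/24914) + (-266/275 - 17/5)/(14 - 2*(-36)**2) = -19953/12457 - 1201/(275*(14 - 2*1296)) = -19953/12457 - 1201/(275*(14 - 2592)) = -19953/12457 - 1201/275/(-2578) = -19953/12457 - 1201/275*(-1/2578) = -19953/12457 + 1201/708950 = -14130718493/8831390150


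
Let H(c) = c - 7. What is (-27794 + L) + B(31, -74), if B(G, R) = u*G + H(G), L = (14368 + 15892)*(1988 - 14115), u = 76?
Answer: -366988434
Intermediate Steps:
H(c) = -7 + c
L = -366963020 (L = 30260*(-12127) = -366963020)
B(G, R) = -7 + 77*G (B(G, R) = 76*G + (-7 + G) = -7 + 77*G)
(-27794 + L) + B(31, -74) = (-27794 - 366963020) + (-7 + 77*31) = -366990814 + (-7 + 2387) = -366990814 + 2380 = -366988434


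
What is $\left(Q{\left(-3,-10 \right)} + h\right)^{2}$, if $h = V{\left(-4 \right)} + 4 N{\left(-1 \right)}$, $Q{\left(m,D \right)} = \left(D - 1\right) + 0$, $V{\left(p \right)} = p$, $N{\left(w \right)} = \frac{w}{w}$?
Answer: $121$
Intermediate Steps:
$N{\left(w \right)} = 1$
$Q{\left(m,D \right)} = -1 + D$ ($Q{\left(m,D \right)} = \left(-1 + D\right) + 0 = -1 + D$)
$h = 0$ ($h = -4 + 4 \cdot 1 = -4 + 4 = 0$)
$\left(Q{\left(-3,-10 \right)} + h\right)^{2} = \left(\left(-1 - 10\right) + 0\right)^{2} = \left(-11 + 0\right)^{2} = \left(-11\right)^{2} = 121$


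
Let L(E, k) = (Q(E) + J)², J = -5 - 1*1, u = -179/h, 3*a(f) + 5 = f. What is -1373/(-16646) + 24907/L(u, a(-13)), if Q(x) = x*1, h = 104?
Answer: 4485219711109/10733490614 ≈ 417.87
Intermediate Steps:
a(f) = -5/3 + f/3
u = -179/104 ≈ -1.7212
Q(x) = x
J = -6 (J = -5 - 1 = -6)
L(E, k) = (-6 + E)² (L(E, k) = (E - 6)² = (-6 + E)²)
-1373/(-16646) + 24907/L(u, a(-13)) = -1373/(-16646) + 24907/((-6 - 179/104)²) = -1373*(-1/16646) + 24907/((-803/104)²) = 1373/16646 + 24907/(644809/10816) = 1373/16646 + 24907*(10816/644809) = 1373/16646 + 269394112/644809 = 4485219711109/10733490614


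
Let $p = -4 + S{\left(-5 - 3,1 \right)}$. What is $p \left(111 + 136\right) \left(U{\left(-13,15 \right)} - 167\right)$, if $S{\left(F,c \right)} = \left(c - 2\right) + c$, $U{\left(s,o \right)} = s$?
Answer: $177840$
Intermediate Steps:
$S{\left(F,c \right)} = -2 + 2 c$ ($S{\left(F,c \right)} = \left(-2 + c\right) + c = -2 + 2 c$)
$p = -4$ ($p = -4 + \left(-2 + 2 \cdot 1\right) = -4 + \left(-2 + 2\right) = -4 + 0 = -4$)
$p \left(111 + 136\right) \left(U{\left(-13,15 \right)} - 167\right) = - 4 \left(111 + 136\right) \left(-13 - 167\right) = - 4 \cdot 247 \left(-180\right) = \left(-4\right) \left(-44460\right) = 177840$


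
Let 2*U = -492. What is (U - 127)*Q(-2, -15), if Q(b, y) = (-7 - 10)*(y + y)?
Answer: -190230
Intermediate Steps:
Q(b, y) = -34*y
U = -246 (U = (1/2)*(-492) = -246)
(U - 127)*Q(-2, -15) = (-246 - 127)*(-34*(-15)) = -373*510 = -190230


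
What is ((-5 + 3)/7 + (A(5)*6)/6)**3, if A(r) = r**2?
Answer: 5177717/343 ≈ 15095.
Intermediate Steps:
((-5 + 3)/7 + (A(5)*6)/6)**3 = ((-5 + 3)/7 + (5**2*6)/6)**3 = (-2*1/7 + (25*6)*(1/6))**3 = (-2/7 + 150*(1/6))**3 = (-2/7 + 25)**3 = (173/7)**3 = 5177717/343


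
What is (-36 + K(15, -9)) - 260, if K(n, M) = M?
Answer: -305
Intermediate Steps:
(-36 + K(15, -9)) - 260 = (-36 - 9) - 260 = -45 - 260 = -305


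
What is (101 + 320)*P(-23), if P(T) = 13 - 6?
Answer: 2947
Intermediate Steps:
P(T) = 7
(101 + 320)*P(-23) = (101 + 320)*7 = 421*7 = 2947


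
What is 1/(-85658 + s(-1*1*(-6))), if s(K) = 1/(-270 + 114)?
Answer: -156/13362649 ≈ -1.1674e-5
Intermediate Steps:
s(K) = -1/156 (s(K) = 1/(-156) = -1/156)
1/(-85658 + s(-1*1*(-6))) = 1/(-85658 - 1/156) = 1/(-13362649/156) = -156/13362649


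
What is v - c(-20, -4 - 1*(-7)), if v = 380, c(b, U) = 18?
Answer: 362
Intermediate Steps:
v - c(-20, -4 - 1*(-7)) = 380 - 1*18 = 380 - 18 = 362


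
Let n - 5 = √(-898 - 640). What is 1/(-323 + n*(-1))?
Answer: I/(√1538 - 328*I) ≈ -0.0030058 + 0.00035939*I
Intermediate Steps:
n = 5 + I*√1538 (n = 5 + √(-898 - 640) = 5 + √(-1538) = 5 + I*√1538 ≈ 5.0 + 39.217*I)
1/(-323 + n*(-1)) = 1/(-323 + (5 + I*√1538)*(-1)) = 1/(-323 + (-5 - I*√1538)) = 1/(-328 - I*√1538)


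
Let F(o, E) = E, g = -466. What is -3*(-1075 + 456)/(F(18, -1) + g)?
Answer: -1857/467 ≈ -3.9764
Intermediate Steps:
-3*(-1075 + 456)/(F(18, -1) + g) = -3*(-1075 + 456)/(-1 - 466) = -(-1857)/(-467) = -(-1857)*(-1)/467 = -3*619/467 = -1857/467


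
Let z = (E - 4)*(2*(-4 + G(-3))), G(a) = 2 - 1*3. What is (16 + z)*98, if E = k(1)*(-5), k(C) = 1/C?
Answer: 10388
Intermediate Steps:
G(a) = -1 (G(a) = 2 - 3 = -1)
E = -5 (E = -5/1 = 1*(-5) = -5)
z = 90 (z = (-5 - 4)*(2*(-4 - 1)) = -18*(-5) = -9*(-10) = 90)
(16 + z)*98 = (16 + 90)*98 = 106*98 = 10388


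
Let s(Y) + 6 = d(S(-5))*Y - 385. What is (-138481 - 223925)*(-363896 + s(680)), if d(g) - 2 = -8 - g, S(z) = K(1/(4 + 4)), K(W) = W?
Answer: 133529215512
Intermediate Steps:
S(z) = ⅛ (S(z) = 1/(4 + 4) = 1/8 = ⅛)
d(g) = -6 - g (d(g) = 2 + (-8 - g) = -6 - g)
s(Y) = -391 - 49*Y/8 (s(Y) = -6 + ((-6 - 1*⅛)*Y - 385) = -6 + ((-6 - ⅛)*Y - 385) = -6 + (-49*Y/8 - 385) = -6 + (-385 - 49*Y/8) = -391 - 49*Y/8)
(-138481 - 223925)*(-363896 + s(680)) = (-138481 - 223925)*(-363896 + (-391 - 49/8*680)) = -362406*(-363896 + (-391 - 4165)) = -362406*(-363896 - 4556) = -362406*(-368452) = 133529215512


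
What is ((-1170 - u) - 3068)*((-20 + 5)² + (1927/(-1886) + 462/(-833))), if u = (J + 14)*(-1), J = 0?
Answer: -2583020352/2737 ≈ -9.4374e+5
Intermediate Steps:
u = -14 (u = (0 + 14)*(-1) = 14*(-1) = -14)
((-1170 - u) - 3068)*((-20 + 5)² + (1927/(-1886) + 462/(-833))) = ((-1170 - 1*(-14)) - 3068)*((-20 + 5)² + (1927/(-1886) + 462/(-833))) = ((-1170 + 14) - 3068)*((-15)² + (1927*(-1/1886) + 462*(-1/833))) = (-1156 - 3068)*(225 + (-47/46 - 66/119)) = -4224*(225 - 8629/5474) = -4224*1223021/5474 = -2583020352/2737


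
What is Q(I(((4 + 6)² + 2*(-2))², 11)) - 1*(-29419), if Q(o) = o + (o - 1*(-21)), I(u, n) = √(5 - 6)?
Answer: 29440 + 2*I ≈ 29440.0 + 2.0*I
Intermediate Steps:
I(u, n) = I (I(u, n) = √(-1) = I)
Q(o) = 21 + 2*o (Q(o) = o + (o + 21) = o + (21 + o) = 21 + 2*o)
Q(I(((4 + 6)² + 2*(-2))², 11)) - 1*(-29419) = (21 + 2*I) - 1*(-29419) = (21 + 2*I) + 29419 = 29440 + 2*I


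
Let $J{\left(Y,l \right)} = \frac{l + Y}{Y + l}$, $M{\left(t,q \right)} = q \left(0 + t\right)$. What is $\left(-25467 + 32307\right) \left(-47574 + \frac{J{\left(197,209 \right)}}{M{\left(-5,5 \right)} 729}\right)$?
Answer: $- \frac{131789494952}{405} \approx -3.2541 \cdot 10^{8}$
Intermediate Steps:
$M{\left(t,q \right)} = q t$
$J{\left(Y,l \right)} = 1$ ($J{\left(Y,l \right)} = \frac{Y + l}{Y + l} = 1$)
$\left(-25467 + 32307\right) \left(-47574 + \frac{J{\left(197,209 \right)}}{M{\left(-5,5 \right)} 729}\right) = \left(-25467 + 32307\right) \left(-47574 + 1 \frac{1}{5 \left(-5\right) 729}\right) = 6840 \left(-47574 + 1 \frac{1}{\left(-25\right) 729}\right) = 6840 \left(-47574 + 1 \frac{1}{-18225}\right) = 6840 \left(-47574 + 1 \left(- \frac{1}{18225}\right)\right) = 6840 \left(-47574 - \frac{1}{18225}\right) = 6840 \left(- \frac{867036151}{18225}\right) = - \frac{131789494952}{405}$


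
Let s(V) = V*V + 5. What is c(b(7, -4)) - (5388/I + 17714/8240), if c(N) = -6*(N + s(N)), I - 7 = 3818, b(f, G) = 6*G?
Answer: -3514843639/1050600 ≈ -3345.6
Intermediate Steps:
I = 3825 (I = 7 + 3818 = 3825)
s(V) = 5 + V**2 (s(V) = V**2 + 5 = 5 + V**2)
c(N) = -30 - 6*N - 6*N**2 (c(N) = -6*(N + (5 + N**2)) = -6*(5 + N + N**2) = -30 - 6*N - 6*N**2)
c(b(7, -4)) - (5388/I + 17714/8240) = (-30 - 36*(-4) - 6*(6*(-4))**2) - (5388/3825 + 17714/8240) = (-30 - 6*(-24) - 6*(-24)**2) - (5388*(1/3825) + 17714*(1/8240)) = (-30 + 144 - 6*576) - (1796/1275 + 8857/4120) = (-30 + 144 - 3456) - 1*3738439/1050600 = -3342 - 3738439/1050600 = -3514843639/1050600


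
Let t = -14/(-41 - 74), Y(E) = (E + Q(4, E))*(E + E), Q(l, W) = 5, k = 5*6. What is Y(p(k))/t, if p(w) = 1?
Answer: 690/7 ≈ 98.571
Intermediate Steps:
k = 30
Y(E) = 2*E*(5 + E) (Y(E) = (E + 5)*(E + E) = (5 + E)*(2*E) = 2*E*(5 + E))
t = 14/115 (t = -14/(-115) = -14*(-1/115) = 14/115 ≈ 0.12174)
Y(p(k))/t = (2*1*(5 + 1))/(14/115) = 115*(2*1*6)/14 = (115/14)*12 = 690/7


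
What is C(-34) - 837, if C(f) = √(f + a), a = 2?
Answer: -837 + 4*I*√2 ≈ -837.0 + 5.6569*I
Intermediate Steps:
C(f) = √(2 + f) (C(f) = √(f + 2) = √(2 + f))
C(-34) - 837 = √(2 - 34) - 837 = √(-32) - 837 = 4*I*√2 - 837 = -837 + 4*I*√2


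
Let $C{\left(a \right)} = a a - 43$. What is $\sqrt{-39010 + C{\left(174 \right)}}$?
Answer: $i \sqrt{8777} \approx 93.686 i$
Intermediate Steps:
$C{\left(a \right)} = -43 + a^{2}$ ($C{\left(a \right)} = a^{2} - 43 = -43 + a^{2}$)
$\sqrt{-39010 + C{\left(174 \right)}} = \sqrt{-39010 - \left(43 - 174^{2}\right)} = \sqrt{-39010 + \left(-43 + 30276\right)} = \sqrt{-39010 + 30233} = \sqrt{-8777} = i \sqrt{8777}$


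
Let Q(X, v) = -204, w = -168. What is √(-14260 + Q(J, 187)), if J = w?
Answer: 8*I*√226 ≈ 120.27*I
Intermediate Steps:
J = -168
√(-14260 + Q(J, 187)) = √(-14260 - 204) = √(-14464) = 8*I*√226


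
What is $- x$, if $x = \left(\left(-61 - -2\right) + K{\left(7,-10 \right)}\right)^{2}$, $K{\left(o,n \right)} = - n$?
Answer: $-2401$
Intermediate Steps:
$x = 2401$ ($x = \left(\left(-61 - -2\right) - -10\right)^{2} = \left(\left(-61 + 2\right) + 10\right)^{2} = \left(-59 + 10\right)^{2} = \left(-49\right)^{2} = 2401$)
$- x = \left(-1\right) 2401 = -2401$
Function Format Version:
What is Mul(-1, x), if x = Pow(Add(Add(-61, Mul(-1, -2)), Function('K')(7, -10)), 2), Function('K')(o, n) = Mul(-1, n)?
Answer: -2401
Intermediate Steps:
x = 2401 (x = Pow(Add(Add(-61, Mul(-1, -2)), Mul(-1, -10)), 2) = Pow(Add(Add(-61, 2), 10), 2) = Pow(Add(-59, 10), 2) = Pow(-49, 2) = 2401)
Mul(-1, x) = Mul(-1, 2401) = -2401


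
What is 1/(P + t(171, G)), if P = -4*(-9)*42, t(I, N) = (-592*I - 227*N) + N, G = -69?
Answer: -1/84126 ≈ -1.1887e-5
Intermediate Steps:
t(I, N) = -592*I - 226*N
P = 1512 (P = 36*42 = 1512)
1/(P + t(171, G)) = 1/(1512 + (-592*171 - 226*(-69))) = 1/(1512 + (-101232 + 15594)) = 1/(1512 - 85638) = 1/(-84126) = -1/84126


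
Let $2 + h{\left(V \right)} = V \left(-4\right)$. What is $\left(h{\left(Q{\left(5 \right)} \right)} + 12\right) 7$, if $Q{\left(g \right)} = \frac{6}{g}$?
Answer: $\frac{182}{5} \approx 36.4$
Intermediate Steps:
$h{\left(V \right)} = -2 - 4 V$ ($h{\left(V \right)} = -2 + V \left(-4\right) = -2 - 4 V$)
$\left(h{\left(Q{\left(5 \right)} \right)} + 12\right) 7 = \left(\left(-2 - 4 \cdot \frac{6}{5}\right) + 12\right) 7 = \left(\left(-2 - 4 \cdot 6 \cdot \frac{1}{5}\right) + 12\right) 7 = \left(\left(-2 - \frac{24}{5}\right) + 12\right) 7 = \left(- \frac{34}{5} + 12\right) 7 = \frac{26}{5} \cdot 7 = \frac{182}{5}$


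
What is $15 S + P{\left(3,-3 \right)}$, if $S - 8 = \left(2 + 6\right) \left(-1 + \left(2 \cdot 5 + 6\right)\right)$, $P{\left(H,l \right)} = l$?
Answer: $1917$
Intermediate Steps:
$S = 128$ ($S = 8 + \left(2 + 6\right) \left(-1 + \left(2 \cdot 5 + 6\right)\right) = 8 + 8 \left(-1 + \left(10 + 6\right)\right) = 8 + 8 \left(-1 + 16\right) = 8 + 8 \cdot 15 = 8 + 120 = 128$)
$15 S + P{\left(3,-3 \right)} = 15 \cdot 128 - 3 = 1920 - 3 = 1917$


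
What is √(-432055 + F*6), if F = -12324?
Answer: I*√505999 ≈ 711.34*I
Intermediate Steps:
√(-432055 + F*6) = √(-432055 - 12324*6) = √(-432055 - 73944) = √(-505999) = I*√505999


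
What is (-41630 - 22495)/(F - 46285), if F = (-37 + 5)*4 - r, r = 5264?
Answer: 64125/51677 ≈ 1.2409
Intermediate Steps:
F = -5392 (F = (-37 + 5)*4 - 1*5264 = -32*4 - 5264 = -128 - 5264 = -5392)
(-41630 - 22495)/(F - 46285) = (-41630 - 22495)/(-5392 - 46285) = -64125/(-51677) = -64125*(-1/51677) = 64125/51677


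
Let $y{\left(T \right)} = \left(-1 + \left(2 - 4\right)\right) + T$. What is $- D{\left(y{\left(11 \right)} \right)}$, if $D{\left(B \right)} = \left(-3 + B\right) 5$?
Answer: $-25$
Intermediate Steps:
$y{\left(T \right)} = -3 + T$ ($y{\left(T \right)} = \left(-1 + \left(2 - 4\right)\right) + T = \left(-1 - 2\right) + T = -3 + T$)
$D{\left(B \right)} = -15 + 5 B$
$- D{\left(y{\left(11 \right)} \right)} = - (-15 + 5 \left(-3 + 11\right)) = - (-15 + 5 \cdot 8) = - (-15 + 40) = \left(-1\right) 25 = -25$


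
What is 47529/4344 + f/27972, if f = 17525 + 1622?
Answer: 117721313/10125864 ≈ 11.626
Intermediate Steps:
f = 19147
47529/4344 + f/27972 = 47529/4344 + 19147/27972 = 47529*(1/4344) + 19147*(1/27972) = 15843/1448 + 19147/27972 = 117721313/10125864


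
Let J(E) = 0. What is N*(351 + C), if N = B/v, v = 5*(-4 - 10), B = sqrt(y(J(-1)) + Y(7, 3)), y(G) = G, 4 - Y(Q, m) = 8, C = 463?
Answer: -814*I/35 ≈ -23.257*I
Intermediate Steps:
Y(Q, m) = -4 (Y(Q, m) = 4 - 1*8 = 4 - 8 = -4)
B = 2*I (B = sqrt(0 - 4) = sqrt(-4) = 2*I ≈ 2.0*I)
v = -70 (v = 5*(-14) = -70)
N = -I/35 (N = (2*I)/(-70) = (2*I)*(-1/70) = -I/35 ≈ -0.028571*I)
N*(351 + C) = (-I/35)*(351 + 463) = -I/35*814 = -814*I/35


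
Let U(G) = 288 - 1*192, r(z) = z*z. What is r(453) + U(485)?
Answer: 205305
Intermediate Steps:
r(z) = z²
U(G) = 96 (U(G) = 288 - 192 = 96)
r(453) + U(485) = 453² + 96 = 205209 + 96 = 205305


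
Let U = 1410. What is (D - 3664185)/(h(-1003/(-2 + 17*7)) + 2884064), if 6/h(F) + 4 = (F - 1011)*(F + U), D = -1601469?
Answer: -51497248839411822/28205681853872885 ≈ -1.8258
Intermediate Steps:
h(F) = 6/(-4 + (-1011 + F)*(1410 + F)) (h(F) = 6/(-4 + (F - 1011)*(F + 1410)) = 6/(-4 + (-1011 + F)*(1410 + F)))
(D - 3664185)/(h(-1003/(-2 + 17*7)) + 2884064) = (-1601469 - 3664185)/(6/(-1425514 + (-1003/(-2 + 17*7))² + 399*(-1003/(-2 + 17*7))) + 2884064) = -5265654/(6/(-1425514 + (-1003/(-2 + 119))² + 399*(-1003/(-2 + 119))) + 2884064) = -5265654/(6/(-1425514 + (-1003/117)² + 399*(-1003/117)) + 2884064) = -5265654/(6/(-1425514 + 1006009/13689 - 133399/39) + 2884064) = -5265654/(6/(-19559678186/13689) + 2884064) = -5265654/(6*(-13689/19559678186) + 2884064) = -5265654/(-41067/9779839093 + 2884064) = -5265654/28205681853872885/9779839093 = -5265654*9779839093/28205681853872885 = -51497248839411822/28205681853872885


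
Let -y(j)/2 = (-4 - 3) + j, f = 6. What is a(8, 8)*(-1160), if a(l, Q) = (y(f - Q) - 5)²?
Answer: -196040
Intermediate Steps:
y(j) = 14 - 2*j (y(j) = -2*((-4 - 3) + j) = -2*(-7 + j) = 14 - 2*j)
a(l, Q) = (-3 + 2*Q)² (a(l, Q) = ((14 - 2*(6 - Q)) - 5)² = ((14 + (-12 + 2*Q)) - 5)² = ((2 + 2*Q) - 5)² = (-3 + 2*Q)²)
a(8, 8)*(-1160) = (3 - 2*8)²*(-1160) = (3 - 16)²*(-1160) = (-13)²*(-1160) = 169*(-1160) = -196040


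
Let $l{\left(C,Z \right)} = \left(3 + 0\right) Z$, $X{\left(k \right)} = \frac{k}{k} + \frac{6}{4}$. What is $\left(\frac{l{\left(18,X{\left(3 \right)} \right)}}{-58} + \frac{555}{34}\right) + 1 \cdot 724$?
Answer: $\frac{1459663}{1972} \approx 740.19$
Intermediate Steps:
$X{\left(k \right)} = \frac{5}{2}$ ($X{\left(k \right)} = 1 + 6 \cdot \frac{1}{4} = 1 + \frac{3}{2} = \frac{5}{2}$)
$l{\left(C,Z \right)} = 3 Z$
$\left(\frac{l{\left(18,X{\left(3 \right)} \right)}}{-58} + \frac{555}{34}\right) + 1 \cdot 724 = \left(\frac{3 \cdot \frac{5}{2}}{-58} + \frac{555}{34}\right) + 1 \cdot 724 = \left(\frac{15}{2} \left(- \frac{1}{58}\right) + 555 \cdot \frac{1}{34}\right) + 724 = \left(- \frac{15}{116} + \frac{555}{34}\right) + 724 = \frac{31935}{1972} + 724 = \frac{1459663}{1972}$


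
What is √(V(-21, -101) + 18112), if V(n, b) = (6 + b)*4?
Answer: 2*√4433 ≈ 133.16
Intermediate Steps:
V(n, b) = 24 + 4*b
√(V(-21, -101) + 18112) = √((24 + 4*(-101)) + 18112) = √((24 - 404) + 18112) = √(-380 + 18112) = √17732 = 2*√4433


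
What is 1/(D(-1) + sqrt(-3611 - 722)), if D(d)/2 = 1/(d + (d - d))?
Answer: -2/4337 - I*sqrt(4333)/4337 ≈ -0.00046115 - 0.015178*I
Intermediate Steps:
D(d) = 2/d (D(d) = 2/(d + (d - d)) = 2/(d + 0) = 2/d)
1/(D(-1) + sqrt(-3611 - 722)) = 1/(2/(-1) + sqrt(-3611 - 722)) = 1/(2*(-1) + sqrt(-4333)) = 1/(-2 + I*sqrt(4333))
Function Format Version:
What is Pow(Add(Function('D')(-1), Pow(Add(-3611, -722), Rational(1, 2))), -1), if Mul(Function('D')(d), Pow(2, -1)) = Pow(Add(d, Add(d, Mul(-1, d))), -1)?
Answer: Add(Rational(-2, 4337), Mul(Rational(-1, 4337), I, Pow(4333, Rational(1, 2)))) ≈ Add(-0.00046115, Mul(-0.015178, I))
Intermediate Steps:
Function('D')(d) = Mul(2, Pow(d, -1)) (Function('D')(d) = Mul(2, Pow(Add(d, Add(d, Mul(-1, d))), -1)) = Mul(2, Pow(Add(d, 0), -1)) = Mul(2, Pow(d, -1)))
Pow(Add(Function('D')(-1), Pow(Add(-3611, -722), Rational(1, 2))), -1) = Pow(Add(Mul(2, Pow(-1, -1)), Pow(Add(-3611, -722), Rational(1, 2))), -1) = Pow(Add(Mul(2, -1), Pow(-4333, Rational(1, 2))), -1) = Pow(Add(-2, Mul(I, Pow(4333, Rational(1, 2)))), -1)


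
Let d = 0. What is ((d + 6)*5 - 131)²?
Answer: 10201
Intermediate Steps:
((d + 6)*5 - 131)² = ((0 + 6)*5 - 131)² = (6*5 - 131)² = (30 - 131)² = (-101)² = 10201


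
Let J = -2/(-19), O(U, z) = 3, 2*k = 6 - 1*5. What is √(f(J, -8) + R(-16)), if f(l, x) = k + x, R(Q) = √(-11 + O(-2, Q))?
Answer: √(-30 + 8*I*√2)/2 ≈ 0.50774 + 2.7853*I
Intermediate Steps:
k = ½ (k = (6 - 1*5)/2 = (6 - 5)/2 = (½)*1 = ½ ≈ 0.50000)
J = 2/19 (J = -2*(-1/19) = 2/19 ≈ 0.10526)
R(Q) = 2*I*√2 (R(Q) = √(-11 + 3) = √(-8) = 2*I*√2)
f(l, x) = ½ + x
√(f(J, -8) + R(-16)) = √((½ - 8) + 2*I*√2) = √(-15/2 + 2*I*√2)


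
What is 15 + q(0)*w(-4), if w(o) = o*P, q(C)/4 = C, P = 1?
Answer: 15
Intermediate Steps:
q(C) = 4*C
w(o) = o (w(o) = o*1 = o)
15 + q(0)*w(-4) = 15 + (4*0)*(-4) = 15 + 0*(-4) = 15 + 0 = 15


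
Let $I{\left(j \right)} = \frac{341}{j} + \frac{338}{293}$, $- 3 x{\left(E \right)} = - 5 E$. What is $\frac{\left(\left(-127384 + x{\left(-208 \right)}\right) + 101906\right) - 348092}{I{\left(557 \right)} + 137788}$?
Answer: $- \frac{183070721750}{67462282701} \approx -2.7137$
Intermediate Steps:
$x{\left(E \right)} = \frac{5 E}{3}$ ($x{\left(E \right)} = - \frac{\left(-5\right) E}{3} = \frac{5 E}{3}$)
$I{\left(j \right)} = \frac{338}{293} + \frac{341}{j}$ ($I{\left(j \right)} = \frac{341}{j} + 338 \cdot \frac{1}{293} = \frac{341}{j} + \frac{338}{293} = \frac{338}{293} + \frac{341}{j}$)
$\frac{\left(\left(-127384 + x{\left(-208 \right)}\right) + 101906\right) - 348092}{I{\left(557 \right)} + 137788} = \frac{\left(\left(-127384 + \frac{5}{3} \left(-208\right)\right) + 101906\right) - 348092}{\left(\frac{338}{293} + \frac{341}{557}\right) + 137788} = \frac{\left(\left(-127384 - \frac{1040}{3}\right) + 101906\right) - 348092}{\left(\frac{338}{293} + 341 \cdot \frac{1}{557}\right) + 137788} = \frac{\left(- \frac{383192}{3} + 101906\right) - 348092}{\left(\frac{338}{293} + \frac{341}{557}\right) + 137788} = \frac{- \frac{77474}{3} - 348092}{\frac{288179}{163201} + 137788} = - \frac{1121750}{3 \cdot \frac{22487427567}{163201}} = \left(- \frac{1121750}{3}\right) \frac{163201}{22487427567} = - \frac{183070721750}{67462282701}$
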